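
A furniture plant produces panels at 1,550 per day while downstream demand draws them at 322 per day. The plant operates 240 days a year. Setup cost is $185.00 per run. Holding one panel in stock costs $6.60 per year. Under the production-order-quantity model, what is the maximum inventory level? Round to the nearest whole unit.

Annual demand D = 322 × 240 = 77,280.
Production build-up factor (1 − d/p) = 1 − 322/1,550 = 0.7923.
Q* = √(2DS / (H(1 − d/p))) = √(2 × 77,280 × 185 / (6.6 × 0.7923)).
= √(28,593,600 / 5.2289) ≈ 2338.456.
Maximum inventory = Q*(1 − d/p) = 2338.456 × 0.7923 ≈ 1852.660.

I_max ≈ 1,853 panels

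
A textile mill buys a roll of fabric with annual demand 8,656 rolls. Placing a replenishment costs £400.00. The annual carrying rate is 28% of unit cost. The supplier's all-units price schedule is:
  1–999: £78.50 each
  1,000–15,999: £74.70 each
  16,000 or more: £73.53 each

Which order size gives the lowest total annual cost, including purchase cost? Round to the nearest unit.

Q* ≈ 1,000 rolls

Holding cost per unit per year at price C is H = 0.28·C.
Evaluate total cost at each tier's feasible EOQ or, if the EOQ is below the tier, at the tier's minimum quantity.
EOQ at £78.50 = 561.3 (feasible in tier 1): TC = 8,656×£78.50 + (8,656/561.3)×400 + (561.3/2)×0.28×£78.50 = £691,833.22.
EOQ at £74.70 = 575.4 < 1000, so use break Q=1000: TC = 8,656×£74.70 + (8,656/1000.0)×400 + (1000.0/2)×0.28×£74.70 = £660,523.60.
EOQ at £73.53 = 580.0 < 16000, so use break Q=16000: TC = 8,656×£73.53 + (8,656/16000.0)×400 + (16000.0/2)×0.28×£73.53 = £801,399.28.
Lowest total cost is £660,523.60 at Q = 1000.0.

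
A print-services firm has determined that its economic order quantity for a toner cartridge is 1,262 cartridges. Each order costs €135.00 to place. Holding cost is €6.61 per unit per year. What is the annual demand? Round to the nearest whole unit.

Squaring Q* = √(2DS/H) gives Q*² = 2DS/H.
From Q* = √(2DS/H): D = Q*²H / (2S) = 1,262² × 6.61 / (2 × 135) = 38990.285.

D ≈ 38,990 cartridges per year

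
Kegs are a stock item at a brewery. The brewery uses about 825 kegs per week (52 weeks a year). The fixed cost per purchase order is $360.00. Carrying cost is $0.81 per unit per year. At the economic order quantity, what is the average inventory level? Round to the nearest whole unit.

Annual demand D = 825 × 52 = 42,900.
The optimal lot size = √(2DS/H) = √(2 × 42,900 × 360 / 0.81) ≈ 6175.22.
Average inventory = Q*/2 ≈ 6175.22 / 2 = 3087.610.

Average inventory ≈ 3,088 kegs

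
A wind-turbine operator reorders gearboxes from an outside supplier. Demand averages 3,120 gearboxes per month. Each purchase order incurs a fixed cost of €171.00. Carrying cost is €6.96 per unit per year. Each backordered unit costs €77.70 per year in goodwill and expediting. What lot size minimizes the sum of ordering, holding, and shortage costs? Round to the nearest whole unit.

Annual demand D = 3,120 × 12 = 37,440.
With planned backorders, Q* = √(2DS/H) · √((H+B)/B).
√(2DS/H) = √(2 × 37,440 × 171 / 6.96) = 1356.364.
√((H+B)/B) = √((6.96+77.7)/77.7) = 1.0438.
Q* ≈ 1415.810.

Q* ≈ 1,416 gearboxes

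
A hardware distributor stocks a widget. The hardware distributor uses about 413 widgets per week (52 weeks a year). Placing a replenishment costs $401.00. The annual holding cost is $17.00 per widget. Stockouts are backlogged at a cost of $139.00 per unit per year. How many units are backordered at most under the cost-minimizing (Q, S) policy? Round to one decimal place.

Annual demand D = 413 × 52 = 21,476.
With planned backorders, Q* = √(2DS/H) · √((H+B)/B).
√(2DS/H) = √(2 × 21,476 × 401 / 17) = 1006.559.
√((H+B)/B) = √((17+139)/139) = 1.0594.
Q* ≈ 1066.337.
S* = Q* · H/(H+B) = 1066.337 × 17/156 ≈ 116.203.

S* ≈ 116.2 widgets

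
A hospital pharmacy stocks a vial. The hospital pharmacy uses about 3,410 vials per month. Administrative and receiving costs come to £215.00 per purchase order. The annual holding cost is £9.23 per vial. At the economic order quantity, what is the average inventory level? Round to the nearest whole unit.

Annual demand D = 3,410 × 12 = 40,920.
The optimal lot size = √(2DS/H) = √(2 × 40,920 × 215 / 9.23) ≈ 1380.71.
Average inventory = Q*/2 ≈ 1380.71 / 2 = 690.353.

Average inventory ≈ 690 vials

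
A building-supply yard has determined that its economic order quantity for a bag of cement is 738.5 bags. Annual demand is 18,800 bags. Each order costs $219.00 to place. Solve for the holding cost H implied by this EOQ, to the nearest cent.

Invert the EOQ relation Q*² = 2DS/H.
From Q* = √(2DS/H): H = 2DS / Q*² = 2 × 18,800 × 219 / 738.5² = 15.0984.

H ≈ $15.10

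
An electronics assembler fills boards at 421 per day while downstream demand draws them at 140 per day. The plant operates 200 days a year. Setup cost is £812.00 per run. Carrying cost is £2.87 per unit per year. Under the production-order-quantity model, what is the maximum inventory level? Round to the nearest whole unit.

Annual demand D = 140 × 200 = 28,000.
Production build-up factor (1 − d/p) = 1 − 140/421 = 0.6675.
Q* = √(2DS / (H(1 − d/p))) = √(2 × 28,000 × 812 / (2.87 × 0.6675)).
= √(45,472,000 / 1.9156) ≈ 4872.131.
Maximum inventory = Q*(1 − d/p) = 4872.131 × 0.6675 ≈ 3251.945.

I_max ≈ 3,252 boards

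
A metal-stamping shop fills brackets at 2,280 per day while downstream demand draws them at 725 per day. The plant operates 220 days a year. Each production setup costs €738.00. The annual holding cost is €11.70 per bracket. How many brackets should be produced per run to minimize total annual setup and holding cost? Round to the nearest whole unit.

Q* ≈ 5,432 brackets

Annual demand D = 725 × 220 = 159,500.
Production build-up factor (1 − d/p) = 1 − 725/2,280 = 0.6820.
Q* = √(2DS / (H(1 − d/p))) = √(2 × 159,500 × 738 / (11.7 × 0.6820)).
= √(235,422,000 / 7.9796) ≈ 5431.663.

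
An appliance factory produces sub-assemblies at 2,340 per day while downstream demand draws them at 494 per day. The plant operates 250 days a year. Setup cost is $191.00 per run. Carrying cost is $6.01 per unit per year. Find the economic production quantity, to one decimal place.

Annual demand D = 494 × 250 = 123,500.
Production build-up factor (1 − d/p) = 1 − 494/2,340 = 0.7889.
Q* = √(2DS / (H(1 − d/p))) = √(2 × 123,500 × 191 / (6.01 × 0.7889)).
= √(47,177,000 / 4.7412) ≈ 3154.424.

Q* ≈ 3,154.4 sub-assemblies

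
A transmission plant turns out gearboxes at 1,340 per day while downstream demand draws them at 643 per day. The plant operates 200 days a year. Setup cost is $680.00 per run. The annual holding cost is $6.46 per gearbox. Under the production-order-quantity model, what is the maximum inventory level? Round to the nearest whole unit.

I_max ≈ 3,753 gearboxes

Annual demand D = 643 × 200 = 128,600.
Production build-up factor (1 − d/p) = 1 − 643/1,340 = 0.5201.
Q* = √(2DS / (H(1 − d/p))) = √(2 × 128,600 × 680 / (6.46 × 0.5201)).
= √(174,896,000 / 3.3602) ≈ 7214.557.
Maximum inventory = Q*(1 − d/p) = 7214.557 × 0.5201 ≈ 3752.647.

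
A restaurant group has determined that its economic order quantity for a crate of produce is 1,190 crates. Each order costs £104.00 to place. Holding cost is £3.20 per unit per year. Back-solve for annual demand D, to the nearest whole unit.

The basic EOQ model gives Q* = √(2DS/H); rearrange for the unknown.
From Q* = √(2DS/H): D = Q*²H / (2S) = 1,190² × 3.2 / (2 × 104) = 21786.154.

D ≈ 21,786 crates per year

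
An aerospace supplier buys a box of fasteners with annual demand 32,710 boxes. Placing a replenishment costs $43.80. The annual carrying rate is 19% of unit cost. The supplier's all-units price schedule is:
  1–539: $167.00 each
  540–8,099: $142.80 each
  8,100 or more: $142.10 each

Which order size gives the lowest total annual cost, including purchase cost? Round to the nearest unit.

Holding cost per unit per year at price C is H = 0.19·C.
Candidates are each tier's EOQ (if it falls in that tier) and each price-break quantity.
EOQ at $167.00 = 300.5 (feasible in tier 1): TC = 32,710×$167.00 + (32,710/300.5)×43.8 + (300.5/2)×0.19×$167.00 = $5,472,105.15.
EOQ at $142.80 = 325.0 < 540, so use break Q=540: TC = 32,710×$142.80 + (32,710/540.0)×43.8 + (540.0/2)×0.19×$142.80 = $4,680,966.78.
EOQ at $142.10 = 325.8 < 8100, so use break Q=8100: TC = 32,710×$142.10 + (32,710/8100.0)×43.8 + (8100.0/2)×0.19×$142.10 = $4,757,613.83.
Lowest total cost is $4,680,966.78 at Q = 540.0.

Q* ≈ 540 boxes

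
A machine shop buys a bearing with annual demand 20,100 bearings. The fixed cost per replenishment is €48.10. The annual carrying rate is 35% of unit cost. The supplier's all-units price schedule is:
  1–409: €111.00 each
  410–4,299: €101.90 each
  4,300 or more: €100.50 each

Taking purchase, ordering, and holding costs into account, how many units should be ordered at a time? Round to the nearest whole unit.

Q* ≈ 410 bearings

Holding cost per unit per year at price C is H = 0.35·C.
Candidates are each tier's EOQ (if it falls in that tier) and each price-break quantity.
EOQ at €111.00 = 223.1 (feasible in tier 1): TC = 20,100×€111.00 + (20,100/223.1)×48.1 + (223.1/2)×0.35×€111.00 = €2,239,767.25.
EOQ at €101.90 = 232.8 < 410, so use break Q=410: TC = 20,100×€101.90 + (20,100/410.0)×48.1 + (410.0/2)×0.35×€101.90 = €2,057,859.40.
EOQ at €100.50 = 234.5 < 4300, so use break Q=4300: TC = 20,100×€100.50 + (20,100/4300.0)×48.1 + (4300.0/2)×0.35×€100.50 = €2,095,901.09.
Lowest total cost is €2,057,859.40 at Q = 410.0.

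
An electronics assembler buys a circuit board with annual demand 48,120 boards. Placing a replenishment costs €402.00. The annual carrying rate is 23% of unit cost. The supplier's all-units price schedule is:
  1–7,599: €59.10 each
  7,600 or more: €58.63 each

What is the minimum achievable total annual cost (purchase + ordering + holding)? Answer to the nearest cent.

TC* ≈ €2,866,824.35

Holding cost per unit per year at price C is H = 0.23·C.
For each price level, check whether its EOQ is feasible; otherwise the best quantity at that price is the breakpoint.
EOQ at €59.10 = 1687.1 (feasible in tier 1): TC = 48,120×€59.10 + (48,120/1687.1)×402 + (1687.1/2)×0.23×€59.10 = €2,866,824.35.
EOQ at €58.63 = 1693.8 < 7600, so use break Q=7600: TC = 48,120×€58.63 + (48,120/7600.0)×402 + (7600.0/2)×0.23×€58.63 = €2,875,063.51.
Lowest total cost among the candidates is at Q = 1687.1.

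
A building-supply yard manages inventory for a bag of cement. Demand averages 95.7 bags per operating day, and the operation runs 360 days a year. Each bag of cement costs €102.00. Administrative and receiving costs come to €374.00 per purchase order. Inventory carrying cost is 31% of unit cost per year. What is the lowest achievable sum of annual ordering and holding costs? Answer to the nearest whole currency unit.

Annual demand D = 95.7 × 360 = 34,452.
Holding cost H = 0.31 × €102.00 = €31.6200 per unit per year.
The optimal lot size = √(2DS/H) = √(2 × 34,452 × 374 / 31.62) ≈ 902.77.
At Q*, ordering cost (D/Q*)S equals holding cost (Q*/2)H, each = √(DSH/2).
Minimum total = √(2DSH) = √(2 × 34,452 × 374 × 31.62) ≈ 28545.585.

TC* ≈ €28,546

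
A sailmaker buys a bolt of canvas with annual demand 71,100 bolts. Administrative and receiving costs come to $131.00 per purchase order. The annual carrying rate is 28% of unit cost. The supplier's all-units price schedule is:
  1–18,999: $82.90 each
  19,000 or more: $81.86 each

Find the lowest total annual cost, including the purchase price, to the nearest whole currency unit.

TC* ≈ $5,914,984

Holding cost per unit per year at price C is H = 0.28·C.
For each price level, check whether its EOQ is feasible; otherwise the best quantity at that price is the breakpoint.
EOQ at $82.90 = 895.8 (feasible in tier 1): TC = 71,100×$82.90 + (71,100/895.8)×131 + (895.8/2)×0.28×$82.90 = $5,914,984.18.
EOQ at $81.86 = 901.5 < 19000, so use break Q=19000: TC = 71,100×$81.86 + (71,100/19000.0)×131 + (19000.0/2)×0.28×$81.86 = $6,038,483.82.
Lowest total cost among the candidates is at Q = 895.8.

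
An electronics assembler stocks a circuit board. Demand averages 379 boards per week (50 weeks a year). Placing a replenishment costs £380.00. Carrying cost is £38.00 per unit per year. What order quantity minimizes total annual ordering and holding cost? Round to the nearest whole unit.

Q* ≈ 616 boards

Annual demand D = 379 × 50 = 18,950.
EOQ = √(2DS / H) = √(2 × 18,950 × 380 / 38).
= √(14,402,000 / 38) = √379,000 ≈ 615.630.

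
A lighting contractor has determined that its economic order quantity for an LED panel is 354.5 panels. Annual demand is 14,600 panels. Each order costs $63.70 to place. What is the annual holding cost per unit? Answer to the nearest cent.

H ≈ $14.80

Invert the EOQ relation Q*² = 2DS/H.
From Q* = √(2DS/H): H = 2DS / Q*² = 2 × 14,600 × 63.7 / 354.5² = 14.8010.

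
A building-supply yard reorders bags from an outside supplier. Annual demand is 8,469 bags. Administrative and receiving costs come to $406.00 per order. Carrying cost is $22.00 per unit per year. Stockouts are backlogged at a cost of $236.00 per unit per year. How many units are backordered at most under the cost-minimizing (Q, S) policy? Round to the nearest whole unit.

With planned backorders, Q* = √(2DS/H) · √((H+B)/B).
√(2DS/H) = √(2 × 8,469 × 406 / 22) = 559.091.
√((H+B)/B) = √((22+236)/236) = 1.0456.
Q* ≈ 584.570.
S* = Q* · H/(H+B) = 584.570 × 22/258 ≈ 49.847.

S* ≈ 50 bags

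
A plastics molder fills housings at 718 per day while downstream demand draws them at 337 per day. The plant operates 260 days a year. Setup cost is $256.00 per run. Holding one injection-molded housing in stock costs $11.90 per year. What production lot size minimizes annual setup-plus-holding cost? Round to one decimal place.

Annual demand D = 337 × 260 = 87,620.
Production build-up factor (1 − d/p) = 1 − 337/718 = 0.5306.
Q* = √(2DS / (H(1 − d/p))) = √(2 × 87,620 × 256 / (11.9 × 0.5306)).
= √(44,861,440 / 6.3146) ≈ 2665.403.

Q* ≈ 2,665.4 housings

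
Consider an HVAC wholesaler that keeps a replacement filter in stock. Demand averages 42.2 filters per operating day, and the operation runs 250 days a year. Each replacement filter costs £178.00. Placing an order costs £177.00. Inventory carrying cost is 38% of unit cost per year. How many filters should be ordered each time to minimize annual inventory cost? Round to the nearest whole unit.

Q* ≈ 235 filters

Annual demand D = 42.2 × 250 = 10,550.
Holding cost H = 0.38 × £178.00 = £67.6400 per unit per year.
EOQ = √(2DS / H) = √(2 × 10,550 × 177 / 67.64).
= √(3,734,700 / 67.64) = √55,214.3702 ≈ 234.977.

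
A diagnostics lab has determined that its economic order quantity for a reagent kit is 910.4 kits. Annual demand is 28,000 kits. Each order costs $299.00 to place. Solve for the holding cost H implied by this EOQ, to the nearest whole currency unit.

H ≈ $20

The basic EOQ model gives Q* = √(2DS/H); rearrange for the unknown.
From Q* = √(2DS/H): H = 2DS / Q*² = 2 × 28,000 × 299 / 910.4² = 20.2020.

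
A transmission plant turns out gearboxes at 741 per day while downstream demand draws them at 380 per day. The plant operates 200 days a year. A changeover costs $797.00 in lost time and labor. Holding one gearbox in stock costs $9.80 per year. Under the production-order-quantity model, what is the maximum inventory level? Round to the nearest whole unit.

Annual demand D = 380 × 200 = 76,000.
Production build-up factor (1 − d/p) = 1 − 380/741 = 0.4872.
Q* = √(2DS / (H(1 − d/p))) = √(2 × 76,000 × 797 / (9.8 × 0.4872)).
= √(121,144,000 / 4.7744) ≈ 5037.249.
Maximum inventory = Q*(1 − d/p) = 5037.249 × 0.4872 ≈ 2454.044.

I_max ≈ 2,454 gearboxes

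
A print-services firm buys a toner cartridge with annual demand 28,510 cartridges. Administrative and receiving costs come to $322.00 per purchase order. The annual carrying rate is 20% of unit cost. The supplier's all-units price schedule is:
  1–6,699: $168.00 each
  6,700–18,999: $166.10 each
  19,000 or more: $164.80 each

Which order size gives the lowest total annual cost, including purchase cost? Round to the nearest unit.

Holding cost per unit per year at price C is H = 0.20·C.
Candidates are each tier's EOQ (if it falls in that tier) and each price-break quantity.
EOQ at $168.00 = 739.2 (feasible in tier 1): TC = 28,510×$168.00 + (28,510/739.2)×322 + (739.2/2)×0.20×$168.00 = $4,814,517.69.
EOQ at $166.10 = 743.4 < 6700, so use break Q=6700: TC = 28,510×$166.10 + (28,510/6700.0)×322 + (6700.0/2)×0.20×$166.10 = $4,848,168.18.
EOQ at $164.80 = 746.4 < 19000, so use break Q=19000: TC = 28,510×$164.80 + (28,510/19000.0)×322 + (19000.0/2)×0.20×$164.80 = $5,012,051.17.
Lowest total cost is $4,814,517.69 at Q = 739.2.

Q* ≈ 739 cartridges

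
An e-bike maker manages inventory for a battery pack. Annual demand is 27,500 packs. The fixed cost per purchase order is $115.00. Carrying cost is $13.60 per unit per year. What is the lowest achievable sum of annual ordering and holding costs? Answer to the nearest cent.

EOQ = √(2DS/H) = √(2 × 27,500 × 115 / 13.6) ≈ 681.96.
At Q*, ordering cost (D/Q*)S equals holding cost (Q*/2)H, each = √(DSH/2).
Minimum total = √(2DSH) = √(2 × 27,500 × 115 × 13.6) ≈ 9274.697.

TC* ≈ $9,274.70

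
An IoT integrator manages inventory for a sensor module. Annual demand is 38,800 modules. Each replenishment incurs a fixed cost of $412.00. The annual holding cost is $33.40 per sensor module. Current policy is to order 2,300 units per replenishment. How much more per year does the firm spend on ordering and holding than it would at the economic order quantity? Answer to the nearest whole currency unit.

Extra cost ≈ $12,682 per year

EOQ = √(2DS/H) = √(2 × 38,800 × 412 / 33.4) ≈ 978.38.
Cost at Q* = (D/Q*)S + (Q*/2)H = √(2DSH) ≈ $32,677.79.
Cost at Q = 2,300: (38,800/2,300)×412 + (2,300/2)×33.4 = $6,950.26 + $38,410.00 = $45,360.26.
Excess = $45,360.26 − $32,677.79 = $12,682.47.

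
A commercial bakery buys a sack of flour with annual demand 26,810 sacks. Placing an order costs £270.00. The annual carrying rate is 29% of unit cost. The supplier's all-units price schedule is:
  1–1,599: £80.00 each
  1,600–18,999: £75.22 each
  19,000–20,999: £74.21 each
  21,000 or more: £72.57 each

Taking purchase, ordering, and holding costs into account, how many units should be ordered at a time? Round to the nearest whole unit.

Q* ≈ 1,600 sacks

Holding cost per unit per year at price C is H = 0.29·C.
Candidates are each tier's EOQ (if it falls in that tier) and each price-break quantity.
EOQ at £80.00 = 790.0 (feasible in tier 1): TC = 26,810×£80.00 + (26,810/790.0)×270 + (790.0/2)×0.29×£80.00 = £2,163,126.91.
EOQ at £75.22 = 814.7 < 1600, so use break Q=1600: TC = 26,810×£75.22 + (26,810/1600.0)×270 + (1600.0/2)×0.29×£75.22 = £2,038,623.43.
EOQ at £74.21 = 820.2 < 19000, so use break Q=19000: TC = 26,810×£74.21 + (26,810/19000.0)×270 + (19000.0/2)×0.29×£74.21 = £2,194,399.63.
EOQ at £72.57 = 829.4 < 21000, so use break Q=21000: TC = 26,810×£72.57 + (26,810/21000.0)×270 + (21000.0/2)×0.29×£72.57 = £2,166,922.05.
Lowest total cost is £2,038,623.43 at Q = 1600.0.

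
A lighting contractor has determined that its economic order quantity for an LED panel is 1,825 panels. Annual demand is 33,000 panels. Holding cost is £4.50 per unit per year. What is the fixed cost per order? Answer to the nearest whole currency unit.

S ≈ £227

The basic EOQ model gives Q* = √(2DS/H); rearrange for the unknown.
From Q* = √(2DS/H): S = Q*²H / (2D) = 1,825² × 4.5 / (2 × 33,000) = 227.0881.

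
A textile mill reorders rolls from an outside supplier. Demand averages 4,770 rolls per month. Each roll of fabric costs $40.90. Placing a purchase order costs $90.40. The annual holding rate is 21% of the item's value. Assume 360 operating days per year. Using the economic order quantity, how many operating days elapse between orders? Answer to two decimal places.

Annual demand D = 4,770 × 12 = 57,240.
Holding cost H = 0.21 × $40.90 = $8.5890 per unit per year.
Q* = √(2DS/H) = √(2 × 57,240 × 90.4 / 8.589) ≈ 1097.68.
Cycle time = Q*/D × 360 = 1097.68 / 57,240 × 360 ≈ 6.904 days.

T ≈ 6.90 days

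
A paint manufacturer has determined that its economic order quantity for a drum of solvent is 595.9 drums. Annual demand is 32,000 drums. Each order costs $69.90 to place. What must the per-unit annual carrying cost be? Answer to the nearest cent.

H ≈ $12.60

Invert the EOQ relation Q*² = 2DS/H.
From Q* = √(2DS/H): H = 2DS / Q*² = 2 × 32,000 × 69.9 / 595.9² = 12.5983.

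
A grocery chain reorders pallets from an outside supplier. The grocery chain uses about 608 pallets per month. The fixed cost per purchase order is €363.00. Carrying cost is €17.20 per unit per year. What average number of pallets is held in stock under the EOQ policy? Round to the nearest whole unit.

Average inventory ≈ 277 pallets

Annual demand D = 608 × 12 = 7,296.
Q* = √(2DS/H) = √(2 × 7,296 × 363 / 17.2) ≈ 554.94.
Average inventory = Q*/2 ≈ 554.94 / 2 = 277.470.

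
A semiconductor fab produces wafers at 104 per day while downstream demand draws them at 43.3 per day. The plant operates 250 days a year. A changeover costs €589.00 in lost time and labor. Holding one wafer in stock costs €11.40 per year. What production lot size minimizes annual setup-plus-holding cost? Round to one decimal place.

Q* ≈ 1,384.4 wafers

Annual demand D = 43.3 × 250 = 10,825.
Production build-up factor (1 − d/p) = 1 − 43.3/104 = 0.5837.
Q* = √(2DS / (H(1 − d/p))) = √(2 × 10,825 × 589 / (11.4 × 0.5837)).
= √(12,751,850 / 6.6537) ≈ 1384.384.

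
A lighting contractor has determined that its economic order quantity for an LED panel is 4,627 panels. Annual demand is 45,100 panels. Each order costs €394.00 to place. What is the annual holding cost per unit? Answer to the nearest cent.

H ≈ €1.66

The basic EOQ model gives Q* = √(2DS/H); rearrange for the unknown.
From Q* = √(2DS/H): H = 2DS / Q*² = 2 × 45,100 × 394 / 4,627² = 1.6600.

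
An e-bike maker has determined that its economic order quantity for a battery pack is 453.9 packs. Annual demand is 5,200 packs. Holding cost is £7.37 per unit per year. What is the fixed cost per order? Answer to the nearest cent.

S ≈ £146.00

Invert the EOQ relation Q*² = 2DS/H.
From Q* = √(2DS/H): S = Q*²H / (2D) = 453.9² × 7.37 / (2 × 5,200) = 146.0006.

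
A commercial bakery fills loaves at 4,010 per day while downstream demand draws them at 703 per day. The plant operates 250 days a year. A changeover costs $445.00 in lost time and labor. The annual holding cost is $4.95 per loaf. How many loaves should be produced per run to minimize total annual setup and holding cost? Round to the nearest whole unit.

Q* ≈ 6,190 loaves

Annual demand D = 703 × 250 = 175,750.
Production build-up factor (1 − d/p) = 1 − 703/4,010 = 0.8247.
Q* = √(2DS / (H(1 − d/p))) = √(2 × 175,750 × 445 / (4.95 × 0.8247)).
= √(156,417,500 / 4.0822) ≈ 6190.064.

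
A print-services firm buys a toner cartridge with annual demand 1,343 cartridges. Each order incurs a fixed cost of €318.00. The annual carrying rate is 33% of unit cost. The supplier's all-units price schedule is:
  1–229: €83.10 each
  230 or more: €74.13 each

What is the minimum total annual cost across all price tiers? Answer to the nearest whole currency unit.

Holding cost per unit per year at price C is H = 0.33·C.
Candidates are each tier's EOQ (if it falls in that tier) and each price-break quantity.
EOQ at €83.10 = 176.5 (feasible in tier 1): TC = 1,343×€83.10 + (1,343/176.5)×318 + (176.5/2)×0.33×€83.10 = €116,443.06.
EOQ at €74.13 = 186.9 < 230, so use break Q=230: TC = 1,343×€74.13 + (1,343/230.0)×318 + (230.0/2)×0.33×€74.13 = €104,226.67.
Lowest total cost among the candidates is at Q = 230.0.

TC* ≈ €104,227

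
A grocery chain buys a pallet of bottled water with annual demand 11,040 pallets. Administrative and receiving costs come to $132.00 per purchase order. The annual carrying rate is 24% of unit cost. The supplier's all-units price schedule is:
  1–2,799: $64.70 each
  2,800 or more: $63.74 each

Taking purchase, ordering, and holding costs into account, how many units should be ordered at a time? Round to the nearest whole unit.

Holding cost per unit per year at price C is H = 0.24·C.
For each price level, check whether its EOQ is feasible; otherwise the best quantity at that price is the breakpoint.
EOQ at $64.70 = 433.2 (feasible in tier 1): TC = 11,040×$64.70 + (11,040/433.2)×132 + (433.2/2)×0.24×$64.70 = $721,015.35.
EOQ at $63.74 = 436.5 < 2800, so use break Q=2800: TC = 11,040×$63.74 + (11,040/2800.0)×132 + (2800.0/2)×0.24×$63.74 = $725,626.70.
Lowest total cost is $721,015.35 at Q = 433.2.

Q* ≈ 433 pallets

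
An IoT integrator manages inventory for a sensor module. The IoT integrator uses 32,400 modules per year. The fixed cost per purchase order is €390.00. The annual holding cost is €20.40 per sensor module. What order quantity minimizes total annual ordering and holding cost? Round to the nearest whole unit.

EOQ = √(2DS / H) = √(2 × 32,400 × 390 / 20.4).
= √(25,272,000 / 20.4) = √1,238,823.5294 ≈ 1113.024.

Q* ≈ 1,113 modules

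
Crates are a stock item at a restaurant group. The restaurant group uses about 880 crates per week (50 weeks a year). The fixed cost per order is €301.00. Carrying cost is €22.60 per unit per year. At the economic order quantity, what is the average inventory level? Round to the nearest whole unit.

Average inventory ≈ 541 crates

Annual demand D = 880 × 50 = 44,000.
EOQ = √(2DS/H) = √(2 × 44,000 × 301 / 22.6) ≈ 1082.61.
Average inventory = Q*/2 ≈ 1082.61 / 2 = 541.303.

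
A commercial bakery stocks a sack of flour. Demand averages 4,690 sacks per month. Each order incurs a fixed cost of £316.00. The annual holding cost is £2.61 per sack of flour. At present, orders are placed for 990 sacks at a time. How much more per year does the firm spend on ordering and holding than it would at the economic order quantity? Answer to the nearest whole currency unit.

Extra cost ≈ £9,621 per year

Annual demand D = 4,690 × 12 = 56,280.
EOQ = √(2DS/H) = √(2 × 56,280 × 316 / 2.61) ≈ 3691.61.
Cost at Q* = (D/Q*)S + (Q*/2)H = √(2DSH) ≈ £9,635.09.
Cost at Q = 990: (56,280/990)×316 + (990/2)×2.61 = £17,964.12 + £1,291.95 = £19,256.07.
Excess = £19,256.07 − £9,635.09 = £9,620.98.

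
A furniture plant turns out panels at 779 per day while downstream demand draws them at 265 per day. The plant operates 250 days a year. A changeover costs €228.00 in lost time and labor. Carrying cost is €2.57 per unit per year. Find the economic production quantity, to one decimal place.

Q* ≈ 4,220.8 panels

Annual demand D = 265 × 250 = 66,250.
Production build-up factor (1 − d/p) = 1 − 265/779 = 0.6598.
Q* = √(2DS / (H(1 − d/p))) = √(2 × 66,250 × 228 / (2.57 × 0.6598)).
= √(30,210,000 / 1.6957) ≈ 4220.812.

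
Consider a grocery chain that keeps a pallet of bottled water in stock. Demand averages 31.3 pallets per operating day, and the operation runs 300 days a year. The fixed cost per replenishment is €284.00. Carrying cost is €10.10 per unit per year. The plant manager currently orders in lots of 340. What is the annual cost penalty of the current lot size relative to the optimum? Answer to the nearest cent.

Annual demand D = 31.3 × 300 = 9,390.
EOQ = √(2DS/H) = √(2 × 9,390 × 284 / 10.1) ≈ 726.69.
Cost at Q* = (D/Q*)S + (Q*/2)H = √(2DSH) ≈ €7,339.52.
Cost at Q = 340: (9,390/340)×284 + (340/2)×10.1 = €7,843.41 + €1,717.00 = €9,560.41.
Excess = €9,560.41 − €7,339.52 = €2,220.89.

Extra cost ≈ €2,220.89 per year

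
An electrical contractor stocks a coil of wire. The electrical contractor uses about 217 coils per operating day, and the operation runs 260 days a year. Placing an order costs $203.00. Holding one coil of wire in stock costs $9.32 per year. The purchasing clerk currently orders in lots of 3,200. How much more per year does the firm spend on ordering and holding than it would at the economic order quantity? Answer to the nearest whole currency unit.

Extra cost ≈ $3,880 per year

Annual demand D = 217 × 260 = 56,420.
EOQ = √(2DS/H) = √(2 × 56,420 × 203 / 9.32) ≈ 1567.73.
Cost at Q* = (D/Q*)S + (Q*/2)H = √(2DSH) ≈ $14,611.25.
Cost at Q = 3,200: (56,420/3,200)×203 + (3,200/2)×9.32 = $3,579.14 + $14,912.00 = $18,491.14.
Excess = $18,491.14 − $14,611.25 = $3,879.89.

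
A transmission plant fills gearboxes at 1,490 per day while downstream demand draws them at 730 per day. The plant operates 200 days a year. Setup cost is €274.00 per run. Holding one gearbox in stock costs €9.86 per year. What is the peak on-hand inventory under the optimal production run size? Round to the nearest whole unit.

I_max ≈ 2,034 gearboxes

Annual demand D = 730 × 200 = 146,000.
Production build-up factor (1 − d/p) = 1 − 730/1,490 = 0.5101.
Q* = √(2DS / (H(1 − d/p))) = √(2 × 146,000 × 274 / (9.86 × 0.5101)).
= √(80,008,000 / 5.0293) ≈ 3988.546.
Maximum inventory = Q*(1 − d/p) = 3988.546 × 0.5101 ≈ 2034.426.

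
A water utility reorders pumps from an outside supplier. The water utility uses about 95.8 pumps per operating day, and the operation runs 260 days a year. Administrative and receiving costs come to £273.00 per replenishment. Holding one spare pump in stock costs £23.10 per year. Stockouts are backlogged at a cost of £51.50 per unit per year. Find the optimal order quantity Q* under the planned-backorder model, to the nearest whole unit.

Annual demand D = 95.8 × 260 = 24,908.
With planned backorders, Q* = √(2DS/H) · √((H+B)/B).
√(2DS/H) = √(2 × 24,908 × 273 / 23.1) = 767.290.
√((H+B)/B) = √((23.1+51.5)/51.5) = 1.2036.
Q* ≈ 923.476.

Q* ≈ 923 pumps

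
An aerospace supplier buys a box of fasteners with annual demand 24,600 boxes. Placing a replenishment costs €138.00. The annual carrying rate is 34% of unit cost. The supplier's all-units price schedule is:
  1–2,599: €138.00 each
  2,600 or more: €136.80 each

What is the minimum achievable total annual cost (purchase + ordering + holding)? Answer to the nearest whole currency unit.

Holding cost per unit per year at price C is H = 0.34·C.
Evaluate total cost at each tier's feasible EOQ or, if the EOQ is below the tier, at the tier's minimum quantity.
EOQ at €138.00 = 380.4 (feasible in tier 1): TC = 24,600×€138.00 + (24,600/380.4)×138 + (380.4/2)×0.34×€138.00 = €3,412,648.47.
EOQ at €136.80 = 382.1 < 2600, so use break Q=2600: TC = 24,600×€136.80 + (24,600/2600.0)×138 + (2600.0/2)×0.34×€136.80 = €3,427,051.29.
Lowest total cost among the candidates is at Q = 380.4.

TC* ≈ €3,412,648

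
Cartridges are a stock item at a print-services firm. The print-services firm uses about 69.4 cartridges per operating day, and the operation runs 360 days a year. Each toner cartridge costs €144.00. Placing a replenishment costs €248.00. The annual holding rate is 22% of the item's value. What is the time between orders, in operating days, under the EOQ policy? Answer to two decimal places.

T ≈ 9.01 days

Annual demand D = 69.4 × 360 = 24,984.
Holding cost H = 0.22 × €144.00 = €31.6800 per unit per year.
EOQ = √(2DS/H) = √(2 × 24,984 × 248 / 31.68) ≈ 625.43.
Cycle time = Q*/D × 360 = 625.43 / 24,984 × 360 ≈ 9.012 days.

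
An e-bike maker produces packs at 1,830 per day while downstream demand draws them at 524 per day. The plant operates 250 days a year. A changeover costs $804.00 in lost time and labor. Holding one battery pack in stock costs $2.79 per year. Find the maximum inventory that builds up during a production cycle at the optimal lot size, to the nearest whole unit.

Annual demand D = 524 × 250 = 131,000.
Production build-up factor (1 − d/p) = 1 − 524/1,830 = 0.7137.
Q* = √(2DS / (H(1 − d/p))) = √(2 × 131,000 × 804 / (2.79 × 0.7137)).
= √(210,648,000 / 1.9911) ≈ 10285.621.
Maximum inventory = Q*(1 − d/p) = 10285.621 × 0.7137 ≈ 7340.449.

I_max ≈ 7,340 packs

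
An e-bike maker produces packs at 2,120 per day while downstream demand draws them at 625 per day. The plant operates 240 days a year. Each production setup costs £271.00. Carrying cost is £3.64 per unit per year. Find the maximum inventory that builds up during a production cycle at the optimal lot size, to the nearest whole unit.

I_max ≈ 3,969 packs

Annual demand D = 625 × 240 = 150,000.
Production build-up factor (1 − d/p) = 1 − 625/2,120 = 0.7052.
Q* = √(2DS / (H(1 − d/p))) = √(2 × 150,000 × 271 / (3.64 × 0.7052)).
= √(81,300,000 / 2.5669) ≈ 5627.842.
Maximum inventory = Q*(1 − d/p) = 5627.842 × 0.7052 ≈ 3968.691.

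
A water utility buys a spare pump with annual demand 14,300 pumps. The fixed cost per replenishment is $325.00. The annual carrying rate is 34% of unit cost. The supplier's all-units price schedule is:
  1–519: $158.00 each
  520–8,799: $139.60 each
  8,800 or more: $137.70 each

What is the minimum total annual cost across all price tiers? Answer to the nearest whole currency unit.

Holding cost per unit per year at price C is H = 0.34·C.
Candidates are each tier's EOQ (if it falls in that tier) and each price-break quantity.
EOQ at $158.00 = 416.0 (feasible in tier 1): TC = 14,300×$158.00 + (14,300/416.0)×325 + (416.0/2)×0.34×$158.00 = $2,281,745.63.
EOQ at $139.60 = 442.5 < 520, so use break Q=520: TC = 14,300×$139.60 + (14,300/520.0)×325 + (520.0/2)×0.34×$139.60 = $2,017,558.14.
EOQ at $137.70 = 445.6 < 8800, so use break Q=8800: TC = 14,300×$137.70 + (14,300/8800.0)×325 + (8800.0/2)×0.34×$137.70 = $2,175,637.32.
Lowest total cost among the candidates is at Q = 520.0.

TC* ≈ $2,017,558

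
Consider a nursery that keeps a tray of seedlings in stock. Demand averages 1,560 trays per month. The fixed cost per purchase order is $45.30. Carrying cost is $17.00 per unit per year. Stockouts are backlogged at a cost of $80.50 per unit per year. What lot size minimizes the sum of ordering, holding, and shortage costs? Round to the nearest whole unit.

Annual demand D = 1,560 × 12 = 18,720.
With planned backorders, Q* = √(2DS/H) · √((H+B)/B).
√(2DS/H) = √(2 × 18,720 × 45.3 / 17) = 315.858.
√((H+B)/B) = √((17+80.5)/80.5) = 1.1005.
Q* ≈ 347.614.

Q* ≈ 348 trays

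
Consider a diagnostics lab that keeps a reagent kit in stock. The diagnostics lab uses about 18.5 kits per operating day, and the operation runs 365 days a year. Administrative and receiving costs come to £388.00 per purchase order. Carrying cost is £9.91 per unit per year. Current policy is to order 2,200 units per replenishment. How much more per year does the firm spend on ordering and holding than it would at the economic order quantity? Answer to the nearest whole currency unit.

Annual demand D = 18.5 × 365 = 6,752.5.
EOQ = √(2DS/H) = √(2 × 6,752.5 × 388 / 9.91) ≈ 727.15.
Cost at Q* = (D/Q*)S + (Q*/2)H = √(2DSH) ≈ £7,206.10.
Cost at Q = 2,200: (6,752.5/2,200)×388 + (2,200/2)×9.91 = £1,190.90 + £10,901.00 = £12,091.90.
Excess = £12,091.90 − £7,206.10 = £4,885.80.

Extra cost ≈ £4,886 per year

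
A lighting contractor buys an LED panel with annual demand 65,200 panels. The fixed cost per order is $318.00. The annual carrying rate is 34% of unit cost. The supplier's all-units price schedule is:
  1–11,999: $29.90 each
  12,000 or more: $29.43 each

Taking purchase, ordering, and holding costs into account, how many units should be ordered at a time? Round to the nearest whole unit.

Q* ≈ 2,020 panels

Holding cost per unit per year at price C is H = 0.34·C.
Evaluate total cost at each tier's feasible EOQ or, if the EOQ is below the tier, at the tier's minimum quantity.
EOQ at $29.90 = 2019.7 (feasible in tier 1): TC = 65,200×$29.90 + (65,200/2019.7)×318 + (2019.7/2)×0.34×$29.90 = $1,970,011.82.
EOQ at $29.43 = 2035.7 < 12000, so use break Q=12000: TC = 65,200×$29.43 + (65,200/12000.0)×318 + (12000.0/2)×0.34×$29.43 = $1,980,601.00.
Lowest total cost is $1,970,011.82 at Q = 2019.7.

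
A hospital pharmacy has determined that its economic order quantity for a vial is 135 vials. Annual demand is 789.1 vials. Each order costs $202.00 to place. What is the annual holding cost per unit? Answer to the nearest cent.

H ≈ $17.49

Invert the EOQ relation Q*² = 2DS/H.
From Q* = √(2DS/H): H = 2DS / Q*² = 2 × 789.1 × 202 / 135² = 17.4923.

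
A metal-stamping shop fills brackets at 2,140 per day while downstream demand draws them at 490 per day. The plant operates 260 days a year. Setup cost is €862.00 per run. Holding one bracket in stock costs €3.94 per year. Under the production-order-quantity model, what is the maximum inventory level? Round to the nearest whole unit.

Annual demand D = 490 × 260 = 127,400.
Production build-up factor (1 − d/p) = 1 − 490/2,140 = 0.7710.
Q* = √(2DS / (H(1 − d/p))) = √(2 × 127,400 × 862 / (3.94 × 0.7710)).
= √(219,637,600 / 3.0379) ≈ 8502.960.
Maximum inventory = Q*(1 − d/p) = 8502.960 × 0.7710 ≈ 6556.021.

I_max ≈ 6,556 brackets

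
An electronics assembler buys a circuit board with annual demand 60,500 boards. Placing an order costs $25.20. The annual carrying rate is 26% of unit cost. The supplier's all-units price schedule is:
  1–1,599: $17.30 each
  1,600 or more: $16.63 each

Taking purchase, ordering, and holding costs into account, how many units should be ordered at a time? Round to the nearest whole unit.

Q* ≈ 1,600 boards

Holding cost per unit per year at price C is H = 0.26·C.
For each price level, check whether its EOQ is feasible; otherwise the best quantity at that price is the breakpoint.
EOQ at $17.30 = 823.3 (feasible in tier 1): TC = 60,500×$17.30 + (60,500/823.3)×25.2 + (823.3/2)×0.26×$17.30 = $1,050,353.42.
EOQ at $16.63 = 839.8 < 1600, so use break Q=1600: TC = 60,500×$16.63 + (60,500/1600.0)×25.2 + (1600.0/2)×0.26×$16.63 = $1,010,526.91.
Lowest total cost is $1,010,526.91 at Q = 1600.0.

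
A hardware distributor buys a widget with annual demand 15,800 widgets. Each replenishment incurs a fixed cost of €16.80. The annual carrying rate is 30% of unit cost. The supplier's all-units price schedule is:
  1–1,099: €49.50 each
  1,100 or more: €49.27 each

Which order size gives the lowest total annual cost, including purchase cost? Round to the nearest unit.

Holding cost per unit per year at price C is H = 0.30·C.
Candidates are each tier's EOQ (if it falls in that tier) and each price-break quantity.
EOQ at €49.50 = 189.1 (feasible in tier 1): TC = 15,800×€49.50 + (15,800/189.1)×16.8 + (189.1/2)×0.30×€49.50 = €784,907.77.
EOQ at €49.27 = 189.5 < 1100, so use break Q=1100: TC = 15,800×€49.27 + (15,800/1100.0)×16.8 + (1100.0/2)×0.30×€49.27 = €786,836.86.
Lowest total cost is €784,907.77 at Q = 189.1.

Q* ≈ 189 widgets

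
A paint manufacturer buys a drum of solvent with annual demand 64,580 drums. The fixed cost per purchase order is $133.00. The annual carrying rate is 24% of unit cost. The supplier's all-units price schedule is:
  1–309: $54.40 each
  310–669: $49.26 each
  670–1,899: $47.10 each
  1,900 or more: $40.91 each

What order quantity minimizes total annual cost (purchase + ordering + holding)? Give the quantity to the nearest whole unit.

Holding cost per unit per year at price C is H = 0.24·C.
Candidates are each tier's EOQ (if it falls in that tier) and each price-break quantity.
Tier 1 ($54.40): EOQ = 1147.1 exceeds tier's upper bound 309, so this tier is dominated.
Tier 2 ($49.26): EOQ = 1205.4 exceeds tier's upper bound 669, so this tier is dominated.
EOQ at $47.10 = 1232.7 (feasible in tier 3): TC = 64,580×$47.10 + (64,580/1232.7)×133 + (1232.7/2)×0.24×$47.10 = $3,055,652.97.
EOQ at $40.91 = 1322.7 < 1900, so use break Q=1900: TC = 64,580×$40.91 + (64,580/1900.0)×133 + (1900.0/2)×0.24×$40.91 = $2,655,815.88.
Lowest total cost is $2,655,815.88 at Q = 1900.0.

Q* ≈ 1,900 drums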